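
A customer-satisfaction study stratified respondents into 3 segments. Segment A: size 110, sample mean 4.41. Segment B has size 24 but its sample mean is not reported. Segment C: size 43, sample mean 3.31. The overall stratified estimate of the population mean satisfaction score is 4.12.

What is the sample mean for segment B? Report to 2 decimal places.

N = 110 + 24 + 43 = 177.
Overall total = μ·N = 4.12·177 = 729.24.
Subtract the known strata: 110·4.41 + 43·3.31 = 627.43.
Remaining total for segment B: 729.24 − 627.43 = 101.81.
Divide by its size: 101.81 / 24 = 4.2421... → 4.24.

4.24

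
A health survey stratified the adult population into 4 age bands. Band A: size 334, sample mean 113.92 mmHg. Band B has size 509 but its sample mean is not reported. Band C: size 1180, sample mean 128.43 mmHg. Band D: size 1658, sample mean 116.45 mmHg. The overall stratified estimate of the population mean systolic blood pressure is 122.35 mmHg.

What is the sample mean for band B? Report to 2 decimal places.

Σ Nₕx̄ₕ = N·μ, so 509·x̄_B = 3681·122.35 − (334·113.92 + 1180·128.43 + 1658·116.45).
= 450370.35 − 382670.78 = 67699.57.
x̄_B = 67699.57 / 509 = 133.0050... → 133.01.

133.01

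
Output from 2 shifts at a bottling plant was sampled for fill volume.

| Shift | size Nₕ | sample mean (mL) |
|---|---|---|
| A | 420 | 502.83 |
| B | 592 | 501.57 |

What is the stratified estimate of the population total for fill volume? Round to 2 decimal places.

508118.04

A: 420·502.83 = 211188.6
B: 592·501.57 = 296929.44
τ̂ = Σ Nₕx̄ₕ = 508118.04.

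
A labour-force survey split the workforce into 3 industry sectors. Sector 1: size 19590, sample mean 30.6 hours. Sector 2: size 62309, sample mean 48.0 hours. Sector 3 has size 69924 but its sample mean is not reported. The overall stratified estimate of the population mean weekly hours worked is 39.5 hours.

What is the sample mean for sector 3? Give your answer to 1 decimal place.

N = 19590 + 62309 + 69924 = 151823.
Overall total = μ·N = 39.5·151823 = 5997008.5.
Subtract the known strata: 19590·30.6 + 62309·48.0 = 3590286.
Remaining total for sector 3: 5997008.5 − 3590286 = 2406722.5.
Divide by its size: 2406722.5 / 69924 = 34.419... → 34.4.

34.4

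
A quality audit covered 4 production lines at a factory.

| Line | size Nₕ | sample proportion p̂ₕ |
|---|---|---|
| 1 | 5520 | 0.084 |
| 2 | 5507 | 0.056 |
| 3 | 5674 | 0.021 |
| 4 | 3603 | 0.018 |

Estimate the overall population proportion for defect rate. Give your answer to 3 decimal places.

0.047

Wₕ = Nₕ/N with N = 20304: 0.2719, 0.2712, 0.2795, 0.1775.
p̂_st = 0.2719·0.084 + 0.2712·0.056 + 0.2795·0.021 + 0.1775·0.018 ≈ 0.04709... → 0.047.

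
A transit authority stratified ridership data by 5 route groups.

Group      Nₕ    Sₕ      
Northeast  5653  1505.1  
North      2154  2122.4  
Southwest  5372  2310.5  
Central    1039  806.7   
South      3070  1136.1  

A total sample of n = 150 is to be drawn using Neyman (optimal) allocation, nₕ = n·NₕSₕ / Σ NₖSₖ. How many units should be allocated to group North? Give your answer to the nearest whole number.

Σ NₕSₕ = 5653·1505.1 + 2154·2122.4 + 5372·2310.5 + 1039·806.7 + 3070·1136.1 = 29817974.2.
Share for North: 4571649.6/29817974.2 = 0.15332.
n_North = 150 × 0.15332 = 22.998... → 23.

23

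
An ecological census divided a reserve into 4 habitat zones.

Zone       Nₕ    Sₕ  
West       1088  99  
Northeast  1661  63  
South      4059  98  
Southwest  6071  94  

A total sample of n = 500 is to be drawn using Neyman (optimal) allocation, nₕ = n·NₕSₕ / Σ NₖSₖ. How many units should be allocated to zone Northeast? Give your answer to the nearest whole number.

Σ NₕSₕ = 1088·99 + 1661·63 + 4059·98 + 6071·94 = 1180811.
Share for Northeast: 104643/1180811 = 0.08862.
n_Northeast = 500 × 0.08862 = 44.310... → 44.

44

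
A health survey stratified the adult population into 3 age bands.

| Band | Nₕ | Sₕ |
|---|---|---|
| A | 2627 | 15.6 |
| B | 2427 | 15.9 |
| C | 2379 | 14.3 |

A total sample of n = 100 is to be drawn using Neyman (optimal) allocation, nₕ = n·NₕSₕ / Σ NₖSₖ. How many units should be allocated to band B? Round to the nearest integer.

34

Σ NₕSₕ = 2627·15.6 + 2427·15.9 + 2379·14.3 = 113590.2.
Share for B: 38589.3/113590.2 = 0.33972.
n_B = 100 × 0.33972 = 33.972... → 34.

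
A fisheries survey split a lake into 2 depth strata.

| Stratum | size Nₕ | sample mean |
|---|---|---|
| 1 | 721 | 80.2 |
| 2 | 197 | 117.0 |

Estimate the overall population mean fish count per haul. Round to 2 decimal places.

88.10

N = 918; weights Wₕ = Nₕ/N = (0.7854, 0.2146).
x̄_st = Σ Wₕ·x̄ₕ = 0.7854·80.2 + 0.2146·117.0 ≈ 88.0972...
→ 88.10.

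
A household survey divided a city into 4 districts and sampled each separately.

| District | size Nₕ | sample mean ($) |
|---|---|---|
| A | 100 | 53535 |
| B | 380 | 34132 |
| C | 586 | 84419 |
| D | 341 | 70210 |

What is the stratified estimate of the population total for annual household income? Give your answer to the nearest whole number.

91734804

Estimate total by summing Nₕ·x̄ₕ over strata.
100·53535 + 380·34132 + 586·84419 + 341·70210 = 5353500 + 12970160 + 49469534 + 23941610 = 91734804.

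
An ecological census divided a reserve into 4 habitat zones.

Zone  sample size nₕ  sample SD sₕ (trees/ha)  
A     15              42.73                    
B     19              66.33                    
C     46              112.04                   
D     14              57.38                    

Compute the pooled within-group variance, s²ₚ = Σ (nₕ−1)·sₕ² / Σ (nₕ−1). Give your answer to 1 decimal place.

7916.0

A: (15−1)·42.73² = 14·1825.8529 = 25561.9406
B: (19−1)·66.33² = 18·4399.6689 = 79194.0402
C: (46−1)·112.04² = 45·12552.9616 = 564883.272
D: (14−1)·57.38² = 13·3292.4644 = 42802.0372
Numerator = 712441.29; denominator = Σ(nₕ−1) = 90.
s²ₚ = 712441.29/90 = 7916.014... → 7916.0.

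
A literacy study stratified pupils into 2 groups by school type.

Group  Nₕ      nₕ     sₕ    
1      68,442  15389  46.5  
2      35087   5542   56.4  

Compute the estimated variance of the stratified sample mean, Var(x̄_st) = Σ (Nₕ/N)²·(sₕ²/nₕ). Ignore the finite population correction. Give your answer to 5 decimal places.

N = 103529. Term for each stratum: Wₕ²sₕ²/nₕ.
Var(x̄_st) = 0.06140685 + 0.06592652 = 0.12733337 → 0.12733.

0.12733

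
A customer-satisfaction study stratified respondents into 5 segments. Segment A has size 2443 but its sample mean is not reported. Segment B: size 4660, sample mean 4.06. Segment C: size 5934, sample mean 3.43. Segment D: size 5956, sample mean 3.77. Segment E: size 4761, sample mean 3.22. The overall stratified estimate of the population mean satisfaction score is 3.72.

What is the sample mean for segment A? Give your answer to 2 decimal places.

Σ Nₕx̄ₕ = N·μ, so 2443·x̄_A = 23754·3.72 − (4660·4.06 + 5934·3.43 + 5956·3.77 + 4761·3.22).
= 88364.88 − 77057.76 = 11307.12.
x̄_A = 11307.12 / 2443 = 4.6284... → 4.63.

4.63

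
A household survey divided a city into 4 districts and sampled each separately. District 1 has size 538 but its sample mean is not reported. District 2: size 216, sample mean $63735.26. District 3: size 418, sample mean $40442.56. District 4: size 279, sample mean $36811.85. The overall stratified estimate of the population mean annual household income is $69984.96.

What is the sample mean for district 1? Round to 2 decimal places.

112650.31

N = 538 + 216 + 418 + 279 = 1451.
Overall total = μ·N = 69984.96·1451 = 101548176.96.
Subtract the known strata: 216·63735.26 + 418·40442.56 + 279·36811.85 = 40942312.39.
Remaining total for district 1: 101548176.96 − 40942312.39 = 60605864.57.
Divide by its size: 60605864.57 / 538 = 112650.3059... → 112650.31.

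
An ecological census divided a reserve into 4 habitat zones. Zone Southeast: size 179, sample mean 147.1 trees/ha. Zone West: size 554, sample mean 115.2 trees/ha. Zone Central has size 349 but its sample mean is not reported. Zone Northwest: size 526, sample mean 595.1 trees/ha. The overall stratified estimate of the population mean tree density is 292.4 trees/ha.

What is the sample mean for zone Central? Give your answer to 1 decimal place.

N = 179 + 554 + 349 + 526 = 1608.
Overall total = μ·N = 292.4·1608 = 470179.2.
Subtract the known strata: 179·147.1 + 554·115.2 + 526·595.1 = 403174.3.
Remaining total for zone Central: 470179.2 − 403174.3 = 67004.9.
Divide by its size: 67004.9 / 349 = 191.991... → 192.0.

192.0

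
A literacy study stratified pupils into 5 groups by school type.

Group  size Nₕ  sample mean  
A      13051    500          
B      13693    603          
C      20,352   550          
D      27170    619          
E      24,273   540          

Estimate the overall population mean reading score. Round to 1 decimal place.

N = 98539; weights Wₕ = Nₕ/N = (0.1324, 0.1390, 0.2065, 0.2757, 0.2463).
x̄_st = Σ Wₕ·x̄ₕ = 0.1324·500 + 0.1390·603 + 0.2065·550 + 0.2757·619 + 0.2463·540 ≈ 567.305...
→ 567.3.

567.3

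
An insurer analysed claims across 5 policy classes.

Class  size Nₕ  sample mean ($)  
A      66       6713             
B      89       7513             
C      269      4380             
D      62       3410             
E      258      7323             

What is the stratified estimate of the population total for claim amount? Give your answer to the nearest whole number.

4390689

A: 66·6713 = 443058
B: 89·7513 = 668657
C: 269·4380 = 1178220
D: 62·3410 = 211420
E: 258·7323 = 1889334
τ̂ = Σ Nₕx̄ₕ = 4390689.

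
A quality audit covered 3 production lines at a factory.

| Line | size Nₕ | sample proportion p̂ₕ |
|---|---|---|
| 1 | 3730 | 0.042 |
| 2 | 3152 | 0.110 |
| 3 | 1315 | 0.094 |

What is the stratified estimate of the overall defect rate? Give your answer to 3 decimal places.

Wₕ = Nₕ/N with N = 8197: 0.4550, 0.3845, 0.1604.
p̂_st = 0.4550·0.042 + 0.3845·0.110 + 0.1604·0.094 ≈ 0.07649... → 0.076.

0.076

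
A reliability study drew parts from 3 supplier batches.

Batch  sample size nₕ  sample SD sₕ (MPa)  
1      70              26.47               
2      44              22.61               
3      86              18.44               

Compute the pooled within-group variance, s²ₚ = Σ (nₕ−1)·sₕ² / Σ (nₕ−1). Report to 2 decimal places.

Degrees of freedom: 69 + 43 + 85 = 197.
Σ(nₕ−1)sₕ² = 69·700.6609 + 43·511.2121 + 85·340.0336 = 99230.5784.
s²ₚ = 99230.5784 / 197 = 503.7085... → 503.71.

503.71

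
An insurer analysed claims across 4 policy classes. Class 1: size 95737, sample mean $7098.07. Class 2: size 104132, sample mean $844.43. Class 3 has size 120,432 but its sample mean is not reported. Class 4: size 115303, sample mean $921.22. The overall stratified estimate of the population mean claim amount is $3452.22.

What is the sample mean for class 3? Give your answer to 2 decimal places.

5232.01

N = 95737 + 104132 + 120432 + 115303 = 435604.
Overall total = μ·N = 3452.22·435604 = 1503800840.88.
Subtract the known strata: 95737·7098.07 + 104132·844.43 + 115303·921.22 = 873699542.01.
Remaining total for class 3: 1503800840.88 − 873699542.01 = 630101298.87.
Divide by its size: 630101298.87 / 120432 = 5232.0089... → 5232.01.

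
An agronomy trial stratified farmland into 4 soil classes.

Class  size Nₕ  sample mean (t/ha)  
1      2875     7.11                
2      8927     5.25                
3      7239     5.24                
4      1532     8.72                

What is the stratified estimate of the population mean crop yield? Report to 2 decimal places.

5.76

N = 20573; weights Wₕ = Nₕ/N = (0.1397, 0.4339, 0.3519, 0.0745).
x̄_st = Σ Wₕ·x̄ₕ = 0.1397·7.11 + 0.4339·5.25 + 0.3519·5.24 + 0.0745·8.72 ≈ 5.7648...
→ 5.76.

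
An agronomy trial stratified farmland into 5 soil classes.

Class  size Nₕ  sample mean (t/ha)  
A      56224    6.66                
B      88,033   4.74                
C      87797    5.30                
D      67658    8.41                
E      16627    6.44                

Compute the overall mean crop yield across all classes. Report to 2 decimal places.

6.11

N = 56224 + 88033 + 87797 + 67658 + 16627 = 316339.
Weight each subgroup mean by Nₕ/N and sum.
Σ Nₕx̄ₕ = 56224·6.66 + 88033·4.74 + 87797·5.30 + 67658·8.41 + 16627·6.44 = 374451.84 + 417276.42 + 465324.1 + 569003.78 + 107077.88 = 1933134.02.
Divide by N: 1933134.02 / 316339 = 6.1110... → 6.11.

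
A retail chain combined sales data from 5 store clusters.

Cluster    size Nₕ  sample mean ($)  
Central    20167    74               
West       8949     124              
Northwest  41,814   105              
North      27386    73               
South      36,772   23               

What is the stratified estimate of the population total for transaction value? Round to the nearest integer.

Central: 20167·74 = 1492358
West: 8949·124 = 1109676
Northwest: 41814·105 = 4390470
North: 27386·73 = 1999178
South: 36772·23 = 845756
τ̂ = Σ Nₕx̄ₕ = 9837438.

9837438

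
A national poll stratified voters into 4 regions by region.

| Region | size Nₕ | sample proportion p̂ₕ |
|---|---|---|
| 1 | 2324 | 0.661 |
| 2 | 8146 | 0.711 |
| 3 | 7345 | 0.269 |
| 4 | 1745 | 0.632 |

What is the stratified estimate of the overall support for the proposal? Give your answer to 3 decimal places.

0.532

Wₕ = Nₕ/N with N = 19560: 0.1188, 0.4165, 0.3755, 0.0892.
p̂_st = 0.1188·0.661 + 0.4165·0.711 + 0.3755·0.269 + 0.0892·0.632 ≈ 0.53204... → 0.532.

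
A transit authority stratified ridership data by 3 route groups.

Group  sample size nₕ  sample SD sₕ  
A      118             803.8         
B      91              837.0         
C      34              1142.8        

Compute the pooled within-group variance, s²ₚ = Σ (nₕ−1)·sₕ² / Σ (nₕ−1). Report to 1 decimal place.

Degrees of freedom: 117 + 90 + 33 = 240.
Σ(nₕ−1)sₕ² = 117·646094.44 + 90·700569 + 33·1305991.84 = 181741990.2.
s²ₚ = 181741990.2 / 240 = 757258.293... → 757258.3.

757258.3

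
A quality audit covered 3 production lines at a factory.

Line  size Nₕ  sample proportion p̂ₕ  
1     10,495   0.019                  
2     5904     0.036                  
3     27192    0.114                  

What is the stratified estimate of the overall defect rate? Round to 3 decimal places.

0.081

N = 10495 + 5904 + 27192 = 43591.
Overall proportion = Σ (Nₕ/N)·p̂ₕ.
Σ Nₕp̂ₕ = 199.405 + 212.544 + 3099.888 = 3511.837.
3511.837 / 43591 = 0.08056... → 0.081.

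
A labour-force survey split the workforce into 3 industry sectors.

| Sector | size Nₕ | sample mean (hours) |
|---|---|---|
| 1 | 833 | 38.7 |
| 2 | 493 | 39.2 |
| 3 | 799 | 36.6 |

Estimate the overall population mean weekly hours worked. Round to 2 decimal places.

N = 2125; weights Wₕ = Nₕ/N = (0.3920, 0.2320, 0.3760).
x̄_st = Σ Wₕ·x̄ₕ = 0.3920·38.7 + 0.2320·39.2 + 0.3760·36.6 ≈ 38.0264
→ 38.03.

38.03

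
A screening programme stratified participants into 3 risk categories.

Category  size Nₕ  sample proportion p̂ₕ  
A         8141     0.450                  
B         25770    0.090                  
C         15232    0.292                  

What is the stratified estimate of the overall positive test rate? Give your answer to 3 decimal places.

Wₕ = Nₕ/N with N = 49143: 0.1657, 0.5244, 0.3100.
p̂_st = 0.1657·0.450 + 0.5244·0.090 + 0.3100·0.292 ≈ 0.21225... → 0.212.

0.212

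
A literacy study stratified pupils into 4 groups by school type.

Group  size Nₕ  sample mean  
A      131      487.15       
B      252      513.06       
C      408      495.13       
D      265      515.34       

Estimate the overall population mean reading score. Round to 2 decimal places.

503.49

N = 1056; weights Wₕ = Nₕ/N = (0.1241, 0.2386, 0.3864, 0.2509).
x̄_st = Σ Wₕ·x̄ₕ = 0.1241·487.15 + 0.2386·513.06 + 0.3864·495.13 + 0.2509·515.34 ≈ 503.4904...
→ 503.49.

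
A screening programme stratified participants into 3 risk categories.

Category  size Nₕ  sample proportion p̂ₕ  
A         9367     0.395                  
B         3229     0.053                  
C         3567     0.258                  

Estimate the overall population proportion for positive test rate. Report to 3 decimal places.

0.296

Wₕ = Nₕ/N with N = 16163: 0.5795, 0.1998, 0.2207.
p̂_st = 0.5795·0.395 + 0.1998·0.053 + 0.2207·0.258 ≈ 0.29644... → 0.296.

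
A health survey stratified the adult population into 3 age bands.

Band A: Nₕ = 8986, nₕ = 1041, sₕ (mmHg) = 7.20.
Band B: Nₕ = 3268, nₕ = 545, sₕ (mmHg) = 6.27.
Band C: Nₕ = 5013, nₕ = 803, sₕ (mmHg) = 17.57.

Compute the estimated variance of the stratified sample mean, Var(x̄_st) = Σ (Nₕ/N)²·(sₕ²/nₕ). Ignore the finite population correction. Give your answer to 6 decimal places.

N = 17267. Term for each stratum: Wₕ²sₕ²/nₕ.
Var(x̄_st) = 0.013486937 + 0.002583860 + 0.032403327 = 0.048474123 → 0.048474.

0.048474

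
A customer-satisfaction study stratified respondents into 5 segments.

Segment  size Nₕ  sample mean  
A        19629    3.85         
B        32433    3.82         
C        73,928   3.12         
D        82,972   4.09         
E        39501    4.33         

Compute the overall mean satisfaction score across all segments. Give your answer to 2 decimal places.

N = 248463; weights Wₕ = Nₕ/N = (0.0790, 0.1305, 0.2975, 0.3339, 0.1590).
x̄_st = Σ Wₕ·x̄ₕ = 0.0790·3.85 + 0.1305·3.82 + 0.2975·3.12 + 0.3339·4.09 + 0.1590·4.33 ≈ 3.7853...
→ 3.79.

3.79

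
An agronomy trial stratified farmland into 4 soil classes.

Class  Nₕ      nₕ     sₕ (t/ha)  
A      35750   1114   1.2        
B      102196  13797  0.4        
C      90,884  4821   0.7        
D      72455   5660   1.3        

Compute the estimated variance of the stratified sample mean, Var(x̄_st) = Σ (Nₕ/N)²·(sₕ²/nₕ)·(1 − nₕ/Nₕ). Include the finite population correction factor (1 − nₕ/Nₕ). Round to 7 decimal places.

N = 301285. Term for each stratum: Wₕ²sₕ²/nₕ·(1−nₕ/Nₕ).
Var(x̄_st) = 0.0000176330 + 0.0000011541 + 0.0000087581 + 0.0000159194 = 0.0000434646 → 0.0000435.

0.0000435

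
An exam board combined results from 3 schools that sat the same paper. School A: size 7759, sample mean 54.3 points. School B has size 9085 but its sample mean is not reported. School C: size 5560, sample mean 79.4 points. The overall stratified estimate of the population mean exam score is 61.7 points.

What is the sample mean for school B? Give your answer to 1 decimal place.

57.2

N = 7759 + 9085 + 5560 = 22404.
Overall total = μ·N = 61.7·22404 = 1382326.8.
Subtract the known strata: 7759·54.3 + 5560·79.4 = 862777.7.
Remaining total for school B: 1382326.8 − 862777.7 = 519549.1.
Divide by its size: 519549.1 / 9085 = 57.188... → 57.2.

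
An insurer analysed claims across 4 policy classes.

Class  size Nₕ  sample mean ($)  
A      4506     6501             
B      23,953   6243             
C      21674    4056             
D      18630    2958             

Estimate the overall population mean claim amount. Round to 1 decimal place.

x̄_st = (Σ Nₕx̄ₕ) / (Σ Nₕ) = (4506·6501 + 23953·6243 + 21674·4056 + 18630·2958) / 68763
= 321849369 / 68763 = 4680.560... → 4680.6.

4680.6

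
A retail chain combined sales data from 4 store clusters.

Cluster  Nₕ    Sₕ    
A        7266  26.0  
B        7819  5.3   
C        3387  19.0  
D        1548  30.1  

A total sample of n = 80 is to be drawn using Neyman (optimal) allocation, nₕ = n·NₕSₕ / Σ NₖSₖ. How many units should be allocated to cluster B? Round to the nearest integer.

Σ NₕSₕ = 7266·26.0 + 7819·5.3 + 3387·19.0 + 1548·30.1 = 341304.5.
Share for B: 41440.7/341304.5 = 0.12142.
n_B = 80 × 0.12142 = 9.713... → 10.

10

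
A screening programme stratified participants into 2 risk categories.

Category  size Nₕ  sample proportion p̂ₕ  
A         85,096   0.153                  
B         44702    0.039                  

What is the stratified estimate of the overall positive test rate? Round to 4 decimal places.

Wₕ = Nₕ/N with N = 129798: 0.6556, 0.3444.
p̂_st = 0.6556·0.153 + 0.3444·0.039 ≈ 0.113739... → 0.1137.

0.1137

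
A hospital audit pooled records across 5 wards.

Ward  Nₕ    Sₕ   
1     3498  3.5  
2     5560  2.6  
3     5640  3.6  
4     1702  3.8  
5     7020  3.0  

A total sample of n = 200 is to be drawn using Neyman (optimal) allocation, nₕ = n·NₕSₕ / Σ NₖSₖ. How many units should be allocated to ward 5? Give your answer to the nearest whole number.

57

Σ NₕSₕ = 3498·3.5 + 5560·2.6 + 5640·3.6 + 1702·3.8 + 7020·3.0 = 74530.6.
Share for 5: 21060/74530.6 = 0.28257.
n_5 = 200 × 0.28257 = 56.514... → 57.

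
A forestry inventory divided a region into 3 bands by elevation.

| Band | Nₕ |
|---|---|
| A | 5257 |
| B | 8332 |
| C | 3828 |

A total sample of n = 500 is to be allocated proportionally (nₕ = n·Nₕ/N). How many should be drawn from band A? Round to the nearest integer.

Share of band A = 5257/17417 = 0.30183.
Allocate 500 × 0.30183 = 150.916... → 151.

151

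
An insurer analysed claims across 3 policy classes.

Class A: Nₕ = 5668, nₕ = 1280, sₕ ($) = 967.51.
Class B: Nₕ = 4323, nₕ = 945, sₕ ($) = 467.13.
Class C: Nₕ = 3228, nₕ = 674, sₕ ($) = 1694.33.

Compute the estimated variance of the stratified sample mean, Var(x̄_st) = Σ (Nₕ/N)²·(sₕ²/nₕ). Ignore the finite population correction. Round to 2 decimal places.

N = 13219; Wₕ = Nₕ/N.
class A: (5668/13219)²·967.51²/1280 = 134.45081
class B: (4323/13219)²·467.13²/945 = 24.69545
class C: (3228/13219)²·1694.33²/674 = 253.98376
Sum = 413.13003 → 413.13.

413.13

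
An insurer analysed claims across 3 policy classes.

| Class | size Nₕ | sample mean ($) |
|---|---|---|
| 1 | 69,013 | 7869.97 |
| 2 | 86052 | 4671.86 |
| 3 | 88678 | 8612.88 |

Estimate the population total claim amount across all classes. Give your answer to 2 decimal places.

1708926108.97

Estimate total by summing Nₕ·x̄ₕ over strata.
69013·7869.97 + 86052·4671.86 + 88678·8612.88 = 543130239.61 + 402022896.72 + 763772972.64 = 1708926108.97.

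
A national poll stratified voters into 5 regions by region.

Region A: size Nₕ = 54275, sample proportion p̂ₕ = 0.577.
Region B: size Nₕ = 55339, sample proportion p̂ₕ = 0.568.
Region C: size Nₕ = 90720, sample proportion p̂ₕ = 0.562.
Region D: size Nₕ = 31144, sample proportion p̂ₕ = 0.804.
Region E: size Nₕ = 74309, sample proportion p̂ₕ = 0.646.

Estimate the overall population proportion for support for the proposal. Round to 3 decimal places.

0.611

N = 54275 + 55339 + 90720 + 31144 + 74309 = 305787.
Overall proportion = Σ (Nₕ/N)·p̂ₕ.
Σ Nₕp̂ₕ = 31316.675 + 31432.552 + 50984.64 + 25039.776 + 48003.614 = 186777.257.
186777.257 / 305787 = 0.61081... → 0.611.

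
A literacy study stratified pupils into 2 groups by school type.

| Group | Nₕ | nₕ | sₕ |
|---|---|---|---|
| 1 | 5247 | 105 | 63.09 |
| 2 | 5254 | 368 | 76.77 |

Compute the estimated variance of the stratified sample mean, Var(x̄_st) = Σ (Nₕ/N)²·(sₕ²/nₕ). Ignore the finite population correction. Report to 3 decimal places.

N = 10501; Wₕ = Nₕ/N.
group 1: (5247/10501)²·63.09²/105 = 9.464389
group 2: (5254/10501)²·76.77²/368 = 4.009166
Sum = 13.473555 → 13.474.

13.474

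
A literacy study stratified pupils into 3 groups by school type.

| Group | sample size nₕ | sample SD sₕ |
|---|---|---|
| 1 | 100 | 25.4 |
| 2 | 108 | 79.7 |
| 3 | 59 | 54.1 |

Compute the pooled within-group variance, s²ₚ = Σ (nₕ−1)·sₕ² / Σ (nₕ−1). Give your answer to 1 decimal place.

3459.5

1: (100−1)·25.4² = 99·645.16 = 63870.84
2: (108−1)·79.7² = 107·6352.09 = 679673.63
3: (59−1)·54.1² = 58·2926.81 = 169754.98
Numerator = 913299.45; denominator = Σ(nₕ−1) = 264.
s²ₚ = 913299.45/264 = 3459.468... → 3459.5.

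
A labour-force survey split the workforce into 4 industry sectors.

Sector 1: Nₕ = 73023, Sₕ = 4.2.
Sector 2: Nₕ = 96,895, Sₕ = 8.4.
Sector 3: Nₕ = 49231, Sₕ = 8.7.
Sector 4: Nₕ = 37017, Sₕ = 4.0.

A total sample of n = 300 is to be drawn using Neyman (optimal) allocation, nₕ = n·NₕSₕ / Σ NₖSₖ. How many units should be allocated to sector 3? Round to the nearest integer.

76

Σ NₕSₕ = 73023·4.2 + 96895·8.4 + 49231·8.7 + 37017·4.0 = 1696992.3.
Share for 3: 428309.7/1696992.3 = 0.25239.
n_3 = 300 × 0.25239 = 75.718... → 76.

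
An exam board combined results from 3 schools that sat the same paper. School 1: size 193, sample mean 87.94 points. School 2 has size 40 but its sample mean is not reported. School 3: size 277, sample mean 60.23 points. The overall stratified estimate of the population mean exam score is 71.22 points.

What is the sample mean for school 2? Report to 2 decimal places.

N = 193 + 40 + 277 = 510.
Overall total = μ·N = 71.22·510 = 36322.2.
Subtract the known strata: 193·87.94 + 277·60.23 = 33656.13.
Remaining total for school 2: 36322.2 − 33656.13 = 2666.07.
Divide by its size: 2666.07 / 40 = 66.6518... → 66.65.

66.65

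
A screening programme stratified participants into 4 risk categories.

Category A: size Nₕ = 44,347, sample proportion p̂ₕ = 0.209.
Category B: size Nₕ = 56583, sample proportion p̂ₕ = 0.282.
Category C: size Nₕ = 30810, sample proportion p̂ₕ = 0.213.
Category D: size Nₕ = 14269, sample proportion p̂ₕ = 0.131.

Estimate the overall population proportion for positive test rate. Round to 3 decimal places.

Wₕ = Nₕ/N with N = 146009: 0.3037, 0.3875, 0.2110, 0.0977.
p̂_st = 0.3037·0.209 + 0.3875·0.282 + 0.2110·0.213 + 0.0977·0.131 ≈ 0.23051... → 0.231.

0.231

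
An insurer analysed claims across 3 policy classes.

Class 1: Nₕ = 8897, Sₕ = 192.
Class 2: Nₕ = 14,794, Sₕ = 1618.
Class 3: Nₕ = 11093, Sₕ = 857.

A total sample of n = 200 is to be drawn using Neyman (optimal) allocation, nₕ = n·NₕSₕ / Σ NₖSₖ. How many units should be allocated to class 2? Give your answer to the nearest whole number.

136

1: NₕSₕ = 8897·192 = 1708224
2: NₕSₕ = 14794·1618 = 23936692
3: NₕSₕ = 11093·857 = 9506701
Σ NₕSₕ = 35151617.
n_2 = 200·23936692/35151617 = 136.191... → 136.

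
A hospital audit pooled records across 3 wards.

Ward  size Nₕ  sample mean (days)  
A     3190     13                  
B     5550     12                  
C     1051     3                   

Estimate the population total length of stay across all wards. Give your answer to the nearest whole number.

A: 3190·13 = 41470
B: 5550·12 = 66600
C: 1051·3 = 3153
τ̂ = Σ Nₕx̄ₕ = 111223.

111223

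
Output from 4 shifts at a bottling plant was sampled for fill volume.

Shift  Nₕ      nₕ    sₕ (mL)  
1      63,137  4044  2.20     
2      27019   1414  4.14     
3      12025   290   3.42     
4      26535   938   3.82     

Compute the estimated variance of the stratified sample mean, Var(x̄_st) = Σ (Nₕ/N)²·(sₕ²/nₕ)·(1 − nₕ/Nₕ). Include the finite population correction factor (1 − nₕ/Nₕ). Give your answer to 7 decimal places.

N = 128716. Term for each stratum: Wₕ²sₕ²/nₕ·(1−nₕ/Nₕ).
Var(x̄_st) = 0.0002695188 + 0.0005061512 + 0.0003435242 + 0.0006377742 = 0.0017569685 → 0.0017570.

0.0017570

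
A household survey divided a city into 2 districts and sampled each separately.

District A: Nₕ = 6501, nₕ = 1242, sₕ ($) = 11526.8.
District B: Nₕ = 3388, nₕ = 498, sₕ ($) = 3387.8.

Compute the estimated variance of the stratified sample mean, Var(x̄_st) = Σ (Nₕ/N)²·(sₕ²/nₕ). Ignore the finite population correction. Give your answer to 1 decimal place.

N = 9889; Wₕ = Nₕ/N.
district A: (6501/9889)²·11526.8²/1242 = 46232.9386
district B: (3388/9889)²·3387.8²/498 = 2705.1306
Sum = 48938.0692 → 48938.1.

48938.1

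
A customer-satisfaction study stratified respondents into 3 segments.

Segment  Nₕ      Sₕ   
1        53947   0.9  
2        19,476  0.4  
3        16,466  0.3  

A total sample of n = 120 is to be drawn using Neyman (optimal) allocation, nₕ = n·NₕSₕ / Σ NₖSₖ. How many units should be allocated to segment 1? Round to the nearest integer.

95

Σ NₕSₕ = 53947·0.9 + 19476·0.4 + 16466·0.3 = 61282.5.
Share for 1: 48552.3/61282.5 = 0.79227.
n_1 = 120 × 0.79227 = 95.072... → 95.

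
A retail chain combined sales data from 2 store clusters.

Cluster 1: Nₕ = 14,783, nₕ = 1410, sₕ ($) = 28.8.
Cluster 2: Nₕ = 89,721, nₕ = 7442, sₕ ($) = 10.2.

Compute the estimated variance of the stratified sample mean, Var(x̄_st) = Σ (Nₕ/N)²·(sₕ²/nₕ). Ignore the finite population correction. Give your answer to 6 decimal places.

0.022076

N = 104504; Wₕ = Nₕ/N.
cluster 1: (14783/104504)²·28.8²/1410 = 0.011771321
cluster 2: (89721/104504)²·10.2²/7442 = 0.010304646
Sum = 0.022075966 → 0.022076.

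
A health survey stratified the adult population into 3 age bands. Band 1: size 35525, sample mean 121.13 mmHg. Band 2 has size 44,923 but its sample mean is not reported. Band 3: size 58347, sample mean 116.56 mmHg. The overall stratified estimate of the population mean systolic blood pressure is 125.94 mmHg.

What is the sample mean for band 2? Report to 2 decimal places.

N = 35525 + 44923 + 58347 = 138795.
Overall total = μ·N = 125.94·138795 = 17479842.3.
Subtract the known strata: 35525·121.13 + 58347·116.56 = 11104069.57.
Remaining total for band 2: 17479842.3 − 11104069.57 = 6375772.73.
Divide by its size: 6375772.73 / 44923 = 141.9267... → 141.93.

141.93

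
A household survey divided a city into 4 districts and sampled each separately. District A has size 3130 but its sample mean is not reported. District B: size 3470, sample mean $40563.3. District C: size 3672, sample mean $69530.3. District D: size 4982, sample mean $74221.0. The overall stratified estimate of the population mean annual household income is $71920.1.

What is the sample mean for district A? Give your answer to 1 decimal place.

105824.4

N = 3130 + 3470 + 3672 + 4982 = 15254.
Overall total = μ·N = 71920.1·15254 = 1097069205.4.
Subtract the known strata: 3470·40563.3 + 3672·69530.3 + 4982·74221.0 = 765838934.6.
Remaining total for district A: 1097069205.4 − 765838934.6 = 331230270.8.
Divide by its size: 331230270.8 / 3130 = 105824.368... → 105824.4.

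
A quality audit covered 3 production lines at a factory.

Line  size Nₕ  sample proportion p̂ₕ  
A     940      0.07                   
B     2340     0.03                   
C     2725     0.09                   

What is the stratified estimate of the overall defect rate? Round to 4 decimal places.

0.0635

Wₕ = Nₕ/N with N = 6005: 0.1565, 0.3897, 0.4538.
p̂_st = 0.1565·0.07 + 0.3897·0.03 + 0.4538·0.09 ≈ 0.063489... → 0.0635.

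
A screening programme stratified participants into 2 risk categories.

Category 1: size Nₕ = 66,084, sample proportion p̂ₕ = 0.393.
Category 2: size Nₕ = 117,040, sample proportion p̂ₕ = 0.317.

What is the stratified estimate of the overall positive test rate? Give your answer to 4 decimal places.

0.3444

N = 66084 + 117040 = 183124.
Overall proportion = Σ (Nₕ/N)·p̂ₕ.
Σ Nₕp̂ₕ = 25971.012 + 37101.68 = 63072.692.
63072.692 / 183124 = 0.344426... → 0.3444.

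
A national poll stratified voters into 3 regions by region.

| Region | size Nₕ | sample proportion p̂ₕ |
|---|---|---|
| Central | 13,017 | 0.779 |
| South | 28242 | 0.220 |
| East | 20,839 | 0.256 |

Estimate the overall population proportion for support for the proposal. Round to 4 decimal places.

0.3493

N = 13017 + 28242 + 20839 = 62098.
Overall proportion = Σ (Nₕ/N)·p̂ₕ.
Σ Nₕp̂ₕ = 10140.243 + 6213.24 + 5334.784 = 21688.267.
21688.267 / 62098 = 0.349259... → 0.3493.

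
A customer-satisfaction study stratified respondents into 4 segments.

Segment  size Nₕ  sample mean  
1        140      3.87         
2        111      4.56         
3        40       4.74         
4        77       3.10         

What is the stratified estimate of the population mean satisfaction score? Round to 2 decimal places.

4.01

x̄_st = (Σ Nₕx̄ₕ) / (Σ Nₕ) = (140·3.87 + 111·4.56 + 40·4.74 + 77·3.10) / 368
= 1476.26 / 368 = 4.0116... → 4.01.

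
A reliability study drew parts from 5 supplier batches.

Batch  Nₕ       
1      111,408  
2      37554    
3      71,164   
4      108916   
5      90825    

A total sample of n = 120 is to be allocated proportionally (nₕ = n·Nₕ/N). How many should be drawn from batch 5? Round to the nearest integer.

Share of batch 5 = 90825/419867 = 0.21632.
Allocate 120 × 0.21632 = 25.958... → 26.

26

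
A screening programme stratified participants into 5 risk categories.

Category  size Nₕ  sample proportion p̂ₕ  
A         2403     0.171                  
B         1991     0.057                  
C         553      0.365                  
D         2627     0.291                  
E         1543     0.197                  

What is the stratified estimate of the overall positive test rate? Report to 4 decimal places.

Wₕ = Nₕ/N with N = 9117: 0.2636, 0.2184, 0.0607, 0.2881, 0.1692.
p̂_st = 0.2636·0.171 + 0.2184·0.057 + 0.0607·0.365 + 0.2881·0.291 + 0.1692·0.197 ≈ 0.196849... → 0.1968.

0.1968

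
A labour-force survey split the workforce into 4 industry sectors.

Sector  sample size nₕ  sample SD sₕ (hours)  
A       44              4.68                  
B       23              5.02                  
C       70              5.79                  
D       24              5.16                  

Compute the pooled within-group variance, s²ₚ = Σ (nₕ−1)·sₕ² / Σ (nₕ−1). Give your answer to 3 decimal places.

28.164

A: (44−1)·4.68² = 43·21.9024 = 941.8032
B: (23−1)·5.02² = 22·25.2004 = 554.4088
C: (70−1)·5.79² = 69·33.5241 = 2313.1629
D: (24−1)·5.16² = 23·26.6256 = 612.3888
Numerator = 4421.7637; denominator = Σ(nₕ−1) = 157.
s²ₚ = 4421.7637/157 = 28.1641 → 28.164.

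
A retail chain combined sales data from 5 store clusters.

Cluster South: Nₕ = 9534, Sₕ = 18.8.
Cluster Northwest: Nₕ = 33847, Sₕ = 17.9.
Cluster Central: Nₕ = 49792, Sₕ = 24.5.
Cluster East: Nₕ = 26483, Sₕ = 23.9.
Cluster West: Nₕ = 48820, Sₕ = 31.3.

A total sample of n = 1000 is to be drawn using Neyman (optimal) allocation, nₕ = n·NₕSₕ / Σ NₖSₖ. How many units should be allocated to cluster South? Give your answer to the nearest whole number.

Σ NₕSₕ = 9534·18.8 + 33847·17.9 + 49792·24.5 + 26483·23.9 + 48820·31.3 = 4166014.2.
Share for South: 179239.2/4166014.2 = 0.04302.
n_South = 1000 × 0.04302 = 43.024... → 43.

43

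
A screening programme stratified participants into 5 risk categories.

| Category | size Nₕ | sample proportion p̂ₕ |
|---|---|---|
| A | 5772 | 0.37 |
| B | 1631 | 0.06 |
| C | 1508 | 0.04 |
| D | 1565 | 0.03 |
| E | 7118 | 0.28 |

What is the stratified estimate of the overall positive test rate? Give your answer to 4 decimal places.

N = 5772 + 1631 + 1508 + 1565 + 7118 = 17594.
Overall proportion = Σ (Nₕ/N)·p̂ₕ.
Σ Nₕp̂ₕ = 2135.64 + 97.86 + 60.32 + 46.95 + 1993.04 = 4333.81.
4333.81 / 17594 = 0.246323... → 0.2463.

0.2463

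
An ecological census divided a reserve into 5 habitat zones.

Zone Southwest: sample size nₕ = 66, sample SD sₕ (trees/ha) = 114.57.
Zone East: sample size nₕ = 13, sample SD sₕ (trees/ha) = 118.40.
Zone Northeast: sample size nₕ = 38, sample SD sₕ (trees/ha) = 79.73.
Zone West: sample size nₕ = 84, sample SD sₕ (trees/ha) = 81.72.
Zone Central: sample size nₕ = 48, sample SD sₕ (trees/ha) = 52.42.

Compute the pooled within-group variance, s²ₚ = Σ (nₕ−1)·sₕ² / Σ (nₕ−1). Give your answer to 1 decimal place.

7951.1

Southwest: (66−1)·114.57² = 65·13126.2849 = 853208.5185
East: (13−1)·118.40² = 12·14018.56 = 168222.72
Northeast: (38−1)·79.73² = 37·6356.8729 = 235204.2973
West: (84−1)·81.72² = 83·6678.1584 = 554287.1472
Central: (48−1)·52.42² = 47·2747.8564 = 129149.2508
Numerator = 1940071.9338; denominator = Σ(nₕ−1) = 244.
s²ₚ = 1940071.9338/244 = 7951.114... → 7951.1.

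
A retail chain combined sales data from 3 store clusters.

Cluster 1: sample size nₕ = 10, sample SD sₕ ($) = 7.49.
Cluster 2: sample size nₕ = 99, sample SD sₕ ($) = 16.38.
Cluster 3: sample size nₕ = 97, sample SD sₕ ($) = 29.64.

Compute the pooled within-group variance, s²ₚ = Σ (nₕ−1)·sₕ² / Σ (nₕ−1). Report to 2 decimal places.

547.48

Degrees of freedom: 9 + 98 + 96 = 203.
Σ(nₕ−1)sₕ² = 9·56.1001 + 98·268.3044 + 96·878.5296 = 111137.5737.
s²ₚ = 111137.5737 / 203 = 547.4757... → 547.48.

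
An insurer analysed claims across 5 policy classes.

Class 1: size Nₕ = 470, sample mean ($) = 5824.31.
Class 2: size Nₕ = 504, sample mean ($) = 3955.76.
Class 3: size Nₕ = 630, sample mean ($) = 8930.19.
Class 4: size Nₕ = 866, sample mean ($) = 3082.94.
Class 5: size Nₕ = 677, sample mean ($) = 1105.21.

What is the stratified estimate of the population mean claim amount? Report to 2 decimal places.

N = 3147; weights Wₕ = Nₕ/N = (0.1493, 0.1602, 0.2002, 0.2752, 0.2151).
x̄_st = Σ Wₕ·x̄ₕ = 0.1493·5824.31 + 0.1602·3955.76 + 0.2002·8930.19 + 0.2752·3082.94 + 0.2151·1105.21 ≈ 4377.2487...
→ 4377.25.

4377.25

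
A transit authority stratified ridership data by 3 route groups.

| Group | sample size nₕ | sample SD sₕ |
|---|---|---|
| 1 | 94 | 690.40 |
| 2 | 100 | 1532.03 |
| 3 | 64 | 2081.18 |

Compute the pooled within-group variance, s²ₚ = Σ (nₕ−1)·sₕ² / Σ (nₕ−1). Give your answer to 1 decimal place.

2155159.5

1: (94−1)·690.40² = 93·476652.16 = 44328650.88
2: (100−1)·1532.03² = 99·2347115.9209 = 232364476.1691
3: (64−1)·2081.18² = 63·4331310.1924 = 272872542.1212
Numerator = 549565669.1703; denominator = Σ(nₕ−1) = 255.
s²ₚ = 549565669.1703/255 = 2155159.487... → 2155159.5.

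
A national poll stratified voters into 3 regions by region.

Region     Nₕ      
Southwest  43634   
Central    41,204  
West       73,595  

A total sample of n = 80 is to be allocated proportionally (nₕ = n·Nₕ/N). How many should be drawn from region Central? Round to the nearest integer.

Share of region Central = 41204/158433 = 0.26007.
Allocate 80 × 0.26007 = 20.806... → 21.

21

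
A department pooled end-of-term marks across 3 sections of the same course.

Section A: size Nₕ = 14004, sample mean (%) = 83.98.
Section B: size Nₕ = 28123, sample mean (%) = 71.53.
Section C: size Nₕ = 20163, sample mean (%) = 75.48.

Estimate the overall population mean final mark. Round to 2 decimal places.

75.61

x̄_st = (Σ Nₕx̄ₕ) / (Σ Nₕ) = (14004·83.98 + 28123·71.53 + 20163·75.48) / 62290
= 4709597.35 / 62290 = 75.6076... → 75.61.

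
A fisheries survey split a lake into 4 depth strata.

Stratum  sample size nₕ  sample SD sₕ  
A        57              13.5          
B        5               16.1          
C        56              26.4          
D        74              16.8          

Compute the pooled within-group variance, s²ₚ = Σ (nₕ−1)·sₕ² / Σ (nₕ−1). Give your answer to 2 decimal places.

373.29

Degrees of freedom: 56 + 4 + 55 + 73 = 188.
Σ(nₕ−1)sₕ² = 56·182.25 + 4·259.21 + 55·696.96 + 73·282.24 = 70179.16.
s²ₚ = 70179.16 / 188 = 373.2934... → 373.29.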